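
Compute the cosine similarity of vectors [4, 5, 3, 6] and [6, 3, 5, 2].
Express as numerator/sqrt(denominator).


dot = 66. |a|^2 = 86, |b|^2 = 74. cos = 66/sqrt(6364).

66/sqrt(6364)


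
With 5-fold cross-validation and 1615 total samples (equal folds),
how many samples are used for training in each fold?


Each validation fold has 1615/5 = 323 samples. Training set = 1615 - 323 = 1292.

1292


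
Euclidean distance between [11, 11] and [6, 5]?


d = sqrt(sum of squared differences). (11-6)^2=25, (11-5)^2=36. Sum = 61.

sqrt(61)


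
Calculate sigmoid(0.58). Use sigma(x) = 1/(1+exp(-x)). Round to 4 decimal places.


sigma(0.58) = 1/(1+e^(-0.58)) = 1/(1+0.559898) = 1/1.559898 = 0.6411.

0.6411


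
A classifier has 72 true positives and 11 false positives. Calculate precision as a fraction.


Precision = TP / (TP + FP) = 72 / 83 = 72/83.

72/83


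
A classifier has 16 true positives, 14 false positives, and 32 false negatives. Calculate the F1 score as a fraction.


Precision = 16/30 = 8/15. Recall = 16/48 = 1/3. F1 = 2*P*R/(P+R) = 16/39.

16/39


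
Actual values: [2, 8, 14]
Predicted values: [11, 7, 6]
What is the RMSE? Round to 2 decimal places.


MSE = 48.6667. RMSE = sqrt(48.6667) = 6.98.

6.98


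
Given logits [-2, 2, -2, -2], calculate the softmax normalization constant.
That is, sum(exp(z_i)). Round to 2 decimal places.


Denom = e^-2=0.1353 + e^2=7.3891 + e^-2=0.1353 + e^-2=0.1353. Sum = 7.7950, which rounds to 7.80.

7.80


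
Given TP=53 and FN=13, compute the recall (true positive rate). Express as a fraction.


Recall = TP / (TP + FN) = 53 / 66 = 53/66.

53/66


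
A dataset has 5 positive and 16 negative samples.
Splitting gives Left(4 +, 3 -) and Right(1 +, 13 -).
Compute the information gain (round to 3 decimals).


H(parent) = 0.7919. H(left) = 0.9852, H(right) = 0.3712. Weighted = (7/21)*0.9852 + (14/21)*0.3712 = 0.5759. IG = 0.7919 - 0.5759 = 0.2160, which rounds to 0.216.

0.216


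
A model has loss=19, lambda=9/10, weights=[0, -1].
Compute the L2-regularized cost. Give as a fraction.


L2 sq norm = sum(w^2) = 1. J = 19 + 9/10 * 1 = 199/10.

199/10


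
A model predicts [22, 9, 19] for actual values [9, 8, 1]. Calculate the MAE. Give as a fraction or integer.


MAE = (1/3) * (|9-22|=13 + |8-9|=1 + |1-19|=18). Sum = 32. MAE = 32/3.

32/3


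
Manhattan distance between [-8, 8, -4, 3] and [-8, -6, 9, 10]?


d = sum of absolute differences: |-8--8|=0 + |8--6|=14 + |-4-9|=13 + |3-10|=7 = 34.

34


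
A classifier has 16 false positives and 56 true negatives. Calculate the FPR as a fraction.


FPR = FP / (FP + TN) = 16 / 72 = 2/9.

2/9


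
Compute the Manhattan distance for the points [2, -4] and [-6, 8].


d = sum of absolute differences: |2--6|=8 + |-4-8|=12 = 20.

20


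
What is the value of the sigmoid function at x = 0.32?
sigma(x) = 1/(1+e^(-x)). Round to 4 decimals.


sigma(0.32) = 1/(1+e^(-0.32)) = 1/(1+0.726149) = 1/1.726149 = 0.5793.

0.5793


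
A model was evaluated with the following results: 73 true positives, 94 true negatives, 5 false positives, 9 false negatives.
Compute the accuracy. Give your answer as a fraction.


Accuracy = (TP + TN) / (TP + TN + FP + FN) = (73 + 94) / 181 = 167/181.

167/181


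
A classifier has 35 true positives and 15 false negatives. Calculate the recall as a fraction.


Recall = TP / (TP + FN) = 35 / 50 = 7/10.

7/10


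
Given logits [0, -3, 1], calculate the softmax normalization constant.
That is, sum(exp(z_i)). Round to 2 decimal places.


Denom = e^0=1.0000 + e^-3=0.0498 + e^1=2.7183. Sum = 3.7681, which rounds to 3.77.

3.77


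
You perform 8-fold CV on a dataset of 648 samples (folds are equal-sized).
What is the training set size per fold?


Each validation fold has 648/8 = 81 samples. Training set = 648 - 81 = 567.

567


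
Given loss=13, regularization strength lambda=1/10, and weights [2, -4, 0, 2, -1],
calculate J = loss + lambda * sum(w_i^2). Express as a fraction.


L2 sq norm = sum(w^2) = 25. J = 13 + 1/10 * 25 = 31/2.

31/2


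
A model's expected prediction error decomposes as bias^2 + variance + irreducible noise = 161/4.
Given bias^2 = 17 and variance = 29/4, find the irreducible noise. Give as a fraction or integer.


Total error = bias^2 + variance + irreducible noise. So irreducible noise = 161/4 - 17 - 29/4 = 16.

16


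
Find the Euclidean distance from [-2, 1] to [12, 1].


d = sqrt(sum of squared differences). (-2-12)^2=196, (1-1)^2=0. Sum = 196.

14


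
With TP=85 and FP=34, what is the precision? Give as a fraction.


Precision = TP / (TP + FP) = 85 / 119 = 5/7.

5/7


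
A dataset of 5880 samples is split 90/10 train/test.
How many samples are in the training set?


Test set = 5880 * 10% = 588. Training set = 5880 - 588 = 5292.

5292


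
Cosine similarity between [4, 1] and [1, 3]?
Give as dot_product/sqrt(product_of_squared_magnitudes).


dot = 7. |a|^2 = 17, |b|^2 = 10. cos = 7/sqrt(170).

7/sqrt(170)


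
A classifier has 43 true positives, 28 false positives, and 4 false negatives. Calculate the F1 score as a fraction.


Precision = 43/71 = 43/71. Recall = 43/47 = 43/47. F1 = 2*P*R/(P+R) = 43/59.

43/59


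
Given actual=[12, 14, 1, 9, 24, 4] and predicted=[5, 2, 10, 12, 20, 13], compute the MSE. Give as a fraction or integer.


MSE = (1/6) * ((12-5)^2=49 + (14-2)^2=144 + (1-10)^2=81 + (9-12)^2=9 + (24-20)^2=16 + (4-13)^2=81). Sum = 380. MSE = 190/3.

190/3


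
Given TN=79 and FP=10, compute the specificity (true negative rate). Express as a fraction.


Specificity = TN / (TN + FP) = 79 / 89 = 79/89.

79/89


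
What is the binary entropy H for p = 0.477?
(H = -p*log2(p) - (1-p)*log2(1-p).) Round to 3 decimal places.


H = -0.477*log2(0.477) - 0.523*log2(0.523) = 0.998.

0.998


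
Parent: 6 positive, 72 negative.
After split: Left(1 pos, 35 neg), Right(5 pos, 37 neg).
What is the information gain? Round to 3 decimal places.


H(parent) = 0.3912. H(left) = 0.1831, H(right) = 0.5266. Weighted = (36/78)*0.1831 + (42/78)*0.5266 = 0.3681. IG = 0.3912 - 0.3681 = 0.0231, which rounds to 0.023.

0.023


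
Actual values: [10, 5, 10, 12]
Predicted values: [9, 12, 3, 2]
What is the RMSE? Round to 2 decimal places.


MSE = 49.7500. RMSE = sqrt(49.7500) = 7.05.

7.05


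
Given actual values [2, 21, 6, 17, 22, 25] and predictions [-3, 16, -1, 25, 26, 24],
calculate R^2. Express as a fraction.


Mean(y) = 31/2. SS_res = 180. SS_tot = 875/2. R^2 = 1 - 180/(875/2) = 103/175.

103/175


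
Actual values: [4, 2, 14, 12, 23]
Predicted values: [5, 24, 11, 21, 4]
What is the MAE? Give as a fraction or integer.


MAE = (1/5) * (|4-5|=1 + |2-24|=22 + |14-11|=3 + |12-21|=9 + |23-4|=19). Sum = 54. MAE = 54/5.

54/5


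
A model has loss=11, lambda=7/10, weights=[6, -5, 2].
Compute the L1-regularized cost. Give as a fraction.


L1 norm = sum(|w|) = 13. J = 11 + 7/10 * 13 = 201/10.

201/10


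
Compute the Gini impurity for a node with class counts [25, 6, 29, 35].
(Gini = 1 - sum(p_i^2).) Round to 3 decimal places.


Total = 95. Proportions: 25/95, 6/95, 29/95, 35/95. sum(p_i^2) = 0.3022. Gini = 1 - 0.3022 = 0.6978, which rounds to 0.698.

0.698


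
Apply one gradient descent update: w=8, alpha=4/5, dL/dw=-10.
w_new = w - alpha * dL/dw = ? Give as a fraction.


w_new = 8 - 4/5 * -10 = 8 - -8 = 16.

16


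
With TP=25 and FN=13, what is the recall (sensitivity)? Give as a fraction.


Recall = TP / (TP + FN) = 25 / 38 = 25/38.

25/38


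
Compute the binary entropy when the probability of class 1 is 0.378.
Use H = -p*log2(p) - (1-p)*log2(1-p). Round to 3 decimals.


H = -0.378*log2(0.378) - 0.622*log2(0.622) = 0.957.

0.957


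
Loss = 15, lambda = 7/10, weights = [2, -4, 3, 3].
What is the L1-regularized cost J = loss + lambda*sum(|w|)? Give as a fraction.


L1 norm = sum(|w|) = 12. J = 15 + 7/10 * 12 = 117/5.

117/5


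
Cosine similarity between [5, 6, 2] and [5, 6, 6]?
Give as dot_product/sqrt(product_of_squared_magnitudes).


dot = 73. |a|^2 = 65, |b|^2 = 97. cos = 73/sqrt(6305).

73/sqrt(6305)


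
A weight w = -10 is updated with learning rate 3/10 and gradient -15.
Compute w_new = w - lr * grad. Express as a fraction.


w_new = -10 - 3/10 * -15 = -10 - -9/2 = -11/2.

-11/2


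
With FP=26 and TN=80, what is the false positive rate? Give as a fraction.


FPR = FP / (FP + TN) = 26 / 106 = 13/53.

13/53


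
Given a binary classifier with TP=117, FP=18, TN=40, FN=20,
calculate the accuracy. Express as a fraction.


Accuracy = (TP + TN) / (TP + TN + FP + FN) = (117 + 40) / 195 = 157/195.

157/195


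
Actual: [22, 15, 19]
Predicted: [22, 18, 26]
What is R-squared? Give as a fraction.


Mean(y) = 56/3. SS_res = 58. SS_tot = 74/3. R^2 = 1 - 58/(74/3) = -50/37.

-50/37


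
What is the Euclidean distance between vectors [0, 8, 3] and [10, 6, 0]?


d = sqrt(sum of squared differences). (0-10)^2=100, (8-6)^2=4, (3-0)^2=9. Sum = 113.

sqrt(113)


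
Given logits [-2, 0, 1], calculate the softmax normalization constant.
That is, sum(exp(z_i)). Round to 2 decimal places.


Denom = e^-2=0.1353 + e^0=1.0000 + e^1=2.7183. Sum = 3.8536, which rounds to 3.85.

3.85


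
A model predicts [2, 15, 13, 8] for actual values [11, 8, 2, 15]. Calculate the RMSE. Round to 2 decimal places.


MSE = 75.0000. RMSE = sqrt(75.0000) = 8.66.

8.66


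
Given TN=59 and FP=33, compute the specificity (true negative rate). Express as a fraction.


Specificity = TN / (TN + FP) = 59 / 92 = 59/92.

59/92


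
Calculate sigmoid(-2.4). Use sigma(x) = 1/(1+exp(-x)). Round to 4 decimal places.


sigma(-2.4) = 1/(1+e^(2.4)) = 1/(1+11.023176) = 1/12.023176 = 0.0832.

0.0832


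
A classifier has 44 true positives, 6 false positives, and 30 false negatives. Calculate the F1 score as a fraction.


Precision = 44/50 = 22/25. Recall = 44/74 = 22/37. F1 = 2*P*R/(P+R) = 22/31.

22/31


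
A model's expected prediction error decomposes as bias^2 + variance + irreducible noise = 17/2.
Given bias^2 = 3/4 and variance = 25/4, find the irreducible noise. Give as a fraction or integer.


Total error = bias^2 + variance + irreducible noise. So irreducible noise = 17/2 - 3/4 - 25/4 = 3/2.

3/2


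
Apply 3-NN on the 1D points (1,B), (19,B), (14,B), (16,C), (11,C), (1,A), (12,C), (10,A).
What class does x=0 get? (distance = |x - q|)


Distances: |1-0|=1, |19-0|=19, |14-0|=14, |16-0|=16, |11-0|=11, |1-0|=1, |12-0|=12, |10-0|=10. 3 nearest: (1,A), (1,B), (10,A). Counts: {'A': 2, 'B': 1}. Majority class: A.

A


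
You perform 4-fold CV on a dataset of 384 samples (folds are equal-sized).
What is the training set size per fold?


Each validation fold has 384/4 = 96 samples. Training set = 384 - 96 = 288.

288


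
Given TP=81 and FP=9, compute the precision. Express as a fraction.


Precision = TP / (TP + FP) = 81 / 90 = 9/10.

9/10


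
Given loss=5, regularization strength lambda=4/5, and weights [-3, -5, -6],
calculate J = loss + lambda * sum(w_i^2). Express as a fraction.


L2 sq norm = sum(w^2) = 70. J = 5 + 4/5 * 70 = 61.

61


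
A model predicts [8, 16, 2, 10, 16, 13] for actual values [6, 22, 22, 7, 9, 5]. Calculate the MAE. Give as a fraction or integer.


MAE = (1/6) * (|6-8|=2 + |22-16|=6 + |22-2|=20 + |7-10|=3 + |9-16|=7 + |5-13|=8). Sum = 46. MAE = 23/3.

23/3


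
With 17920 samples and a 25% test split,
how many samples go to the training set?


Test set = 17920 * 25% = 4480. Training set = 17920 - 4480 = 13440.

13440


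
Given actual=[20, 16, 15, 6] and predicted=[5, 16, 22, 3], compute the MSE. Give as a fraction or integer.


MSE = (1/4) * ((20-5)^2=225 + (16-16)^2=0 + (15-22)^2=49 + (6-3)^2=9). Sum = 283. MSE = 283/4.

283/4


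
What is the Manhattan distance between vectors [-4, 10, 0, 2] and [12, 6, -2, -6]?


d = sum of absolute differences: |-4-12|=16 + |10-6|=4 + |0--2|=2 + |2--6|=8 = 30.

30


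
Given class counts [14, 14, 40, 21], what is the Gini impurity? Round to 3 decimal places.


Total = 89. Proportions: 14/89, 14/89, 40/89, 21/89. sum(p_i^2) = 0.3072. Gini = 1 - 0.3072 = 0.6928, which rounds to 0.693.

0.693


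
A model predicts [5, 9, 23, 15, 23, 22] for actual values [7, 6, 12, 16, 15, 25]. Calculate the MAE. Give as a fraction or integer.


MAE = (1/6) * (|7-5|=2 + |6-9|=3 + |12-23|=11 + |16-15|=1 + |15-23|=8 + |25-22|=3). Sum = 28. MAE = 14/3.

14/3


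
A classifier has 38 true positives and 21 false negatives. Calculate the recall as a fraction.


Recall = TP / (TP + FN) = 38 / 59 = 38/59.

38/59


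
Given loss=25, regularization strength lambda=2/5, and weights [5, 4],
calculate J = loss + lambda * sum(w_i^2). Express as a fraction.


L2 sq norm = sum(w^2) = 41. J = 25 + 2/5 * 41 = 207/5.

207/5


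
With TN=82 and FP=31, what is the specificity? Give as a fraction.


Specificity = TN / (TN + FP) = 82 / 113 = 82/113.

82/113


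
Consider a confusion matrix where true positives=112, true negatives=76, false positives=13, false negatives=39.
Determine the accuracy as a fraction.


Accuracy = (TP + TN) / (TP + TN + FP + FN) = (112 + 76) / 240 = 47/60.

47/60


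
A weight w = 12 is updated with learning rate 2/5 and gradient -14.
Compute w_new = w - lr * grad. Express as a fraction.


w_new = 12 - 2/5 * -14 = 12 - -28/5 = 88/5.

88/5


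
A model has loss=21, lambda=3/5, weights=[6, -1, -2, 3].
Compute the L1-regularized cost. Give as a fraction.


L1 norm = sum(|w|) = 12. J = 21 + 3/5 * 12 = 141/5.

141/5


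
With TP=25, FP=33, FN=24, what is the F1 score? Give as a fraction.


Precision = 25/58 = 25/58. Recall = 25/49 = 25/49. F1 = 2*P*R/(P+R) = 50/107.

50/107


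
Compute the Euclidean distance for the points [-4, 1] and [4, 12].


d = sqrt(sum of squared differences). (-4-4)^2=64, (1-12)^2=121. Sum = 185.

sqrt(185)


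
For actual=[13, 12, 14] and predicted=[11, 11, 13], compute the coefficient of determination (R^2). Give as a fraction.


Mean(y) = 13. SS_res = 6. SS_tot = 2. R^2 = 1 - 6/(2) = -2.

-2


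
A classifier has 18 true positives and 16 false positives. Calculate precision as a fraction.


Precision = TP / (TP + FP) = 18 / 34 = 9/17.

9/17


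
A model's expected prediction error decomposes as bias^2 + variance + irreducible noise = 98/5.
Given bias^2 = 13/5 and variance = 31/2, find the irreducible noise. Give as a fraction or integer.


Total error = bias^2 + variance + irreducible noise. So irreducible noise = 98/5 - 13/5 - 31/2 = 3/2.

3/2


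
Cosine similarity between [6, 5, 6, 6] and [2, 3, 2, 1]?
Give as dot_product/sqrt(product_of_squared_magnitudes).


dot = 45. |a|^2 = 133, |b|^2 = 18. cos = 45/sqrt(2394).

45/sqrt(2394)


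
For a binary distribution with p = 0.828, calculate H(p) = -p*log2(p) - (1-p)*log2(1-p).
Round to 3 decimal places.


H = -0.828*log2(0.828) - 0.172*log2(0.172) = 0.662.

0.662


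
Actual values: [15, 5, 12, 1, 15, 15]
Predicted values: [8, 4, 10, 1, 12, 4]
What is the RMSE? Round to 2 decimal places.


MSE = 30.6667. RMSE = sqrt(30.6667) = 5.54.

5.54


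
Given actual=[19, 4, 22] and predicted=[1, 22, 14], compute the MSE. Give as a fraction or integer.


MSE = (1/3) * ((19-1)^2=324 + (4-22)^2=324 + (22-14)^2=64). Sum = 712. MSE = 712/3.

712/3


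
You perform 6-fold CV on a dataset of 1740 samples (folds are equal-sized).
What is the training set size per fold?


Each validation fold has 1740/6 = 290 samples. Training set = 1740 - 290 = 1450.

1450


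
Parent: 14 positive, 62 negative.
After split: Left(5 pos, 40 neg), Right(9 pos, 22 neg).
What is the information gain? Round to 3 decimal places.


H(parent) = 0.6892. H(left) = 0.5033, H(right) = 0.8691. Weighted = (45/76)*0.5033 + (31/76)*0.8691 = 0.6525. IG = 0.6892 - 0.6525 = 0.0367, which rounds to 0.037.

0.037


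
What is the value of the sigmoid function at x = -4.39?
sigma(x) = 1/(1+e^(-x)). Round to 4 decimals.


sigma(-4.39) = 1/(1+e^(4.39)) = 1/(1+80.640419) = 1/81.640419 = 0.0122.

0.0122


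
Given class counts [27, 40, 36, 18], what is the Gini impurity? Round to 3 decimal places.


Total = 121. Proportions: 27/121, 40/121, 36/121, 18/121. sum(p_i^2) = 0.2697. Gini = 1 - 0.2697 = 0.7303, which rounds to 0.730.

0.730


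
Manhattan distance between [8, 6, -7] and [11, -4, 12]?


d = sum of absolute differences: |8-11|=3 + |6--4|=10 + |-7-12|=19 = 32.

32


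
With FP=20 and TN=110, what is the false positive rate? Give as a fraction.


FPR = FP / (FP + TN) = 20 / 130 = 2/13.

2/13


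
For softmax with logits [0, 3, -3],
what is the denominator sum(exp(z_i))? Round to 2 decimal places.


Denom = e^0=1.0000 + e^3=20.0855 + e^-3=0.0498. Sum = 21.1353, which rounds to 21.14.

21.14


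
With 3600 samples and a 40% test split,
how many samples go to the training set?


Test set = 3600 * 40% = 1440. Training set = 3600 - 1440 = 2160.

2160


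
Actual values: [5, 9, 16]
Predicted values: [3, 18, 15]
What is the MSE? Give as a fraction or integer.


MSE = (1/3) * ((5-3)^2=4 + (9-18)^2=81 + (16-15)^2=1). Sum = 86. MSE = 86/3.

86/3


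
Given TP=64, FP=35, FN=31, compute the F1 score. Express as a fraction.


Precision = 64/99 = 64/99. Recall = 64/95 = 64/95. F1 = 2*P*R/(P+R) = 64/97.

64/97


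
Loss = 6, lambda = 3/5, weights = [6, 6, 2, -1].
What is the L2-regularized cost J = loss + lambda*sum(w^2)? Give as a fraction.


L2 sq norm = sum(w^2) = 77. J = 6 + 3/5 * 77 = 261/5.

261/5


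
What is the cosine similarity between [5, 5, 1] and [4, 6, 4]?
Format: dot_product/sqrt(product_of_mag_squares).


dot = 54. |a|^2 = 51, |b|^2 = 68. cos = 54/sqrt(3468).

54/sqrt(3468)


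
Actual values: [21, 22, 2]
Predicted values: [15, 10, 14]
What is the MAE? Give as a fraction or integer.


MAE = (1/3) * (|21-15|=6 + |22-10|=12 + |2-14|=12). Sum = 30. MAE = 10.

10


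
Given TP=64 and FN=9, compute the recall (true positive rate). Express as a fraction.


Recall = TP / (TP + FN) = 64 / 73 = 64/73.

64/73


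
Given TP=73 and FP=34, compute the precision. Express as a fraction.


Precision = TP / (TP + FP) = 73 / 107 = 73/107.

73/107


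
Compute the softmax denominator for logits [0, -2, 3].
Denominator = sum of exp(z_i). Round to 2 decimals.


Denom = e^0=1.0000 + e^-2=0.1353 + e^3=20.0855. Sum = 21.2208, which rounds to 21.22.

21.22


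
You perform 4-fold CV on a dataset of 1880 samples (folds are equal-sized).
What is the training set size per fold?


Each validation fold has 1880/4 = 470 samples. Training set = 1880 - 470 = 1410.

1410


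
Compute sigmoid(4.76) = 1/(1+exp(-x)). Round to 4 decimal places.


sigma(4.76) = 1/(1+e^(-4.76)) = 1/(1+0.008566) = 1/1.008566 = 0.9915.

0.9915


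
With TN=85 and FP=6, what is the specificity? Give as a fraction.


Specificity = TN / (TN + FP) = 85 / 91 = 85/91.

85/91


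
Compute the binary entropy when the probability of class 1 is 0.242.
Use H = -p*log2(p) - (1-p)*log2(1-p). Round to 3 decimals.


H = -0.242*log2(0.242) - 0.758*log2(0.758) = 0.798.

0.798


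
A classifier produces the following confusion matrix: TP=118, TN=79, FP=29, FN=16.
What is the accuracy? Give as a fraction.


Accuracy = (TP + TN) / (TP + TN + FP + FN) = (118 + 79) / 242 = 197/242.

197/242


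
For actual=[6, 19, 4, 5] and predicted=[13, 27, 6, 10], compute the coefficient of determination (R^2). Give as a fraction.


Mean(y) = 17/2. SS_res = 142. SS_tot = 149. R^2 = 1 - 142/(149) = 7/149.

7/149


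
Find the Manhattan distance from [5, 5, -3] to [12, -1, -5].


d = sum of absolute differences: |5-12|=7 + |5--1|=6 + |-3--5|=2 = 15.

15


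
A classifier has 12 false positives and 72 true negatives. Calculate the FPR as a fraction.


FPR = FP / (FP + TN) = 12 / 84 = 1/7.

1/7


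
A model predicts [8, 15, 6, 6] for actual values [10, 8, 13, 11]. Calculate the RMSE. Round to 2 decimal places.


MSE = 31.7500. RMSE = sqrt(31.7500) = 5.63.

5.63


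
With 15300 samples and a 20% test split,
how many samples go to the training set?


Test set = 15300 * 20% = 3060. Training set = 15300 - 3060 = 12240.

12240


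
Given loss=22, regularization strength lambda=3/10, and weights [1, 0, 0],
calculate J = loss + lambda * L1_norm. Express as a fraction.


L1 norm = sum(|w|) = 1. J = 22 + 3/10 * 1 = 223/10.

223/10


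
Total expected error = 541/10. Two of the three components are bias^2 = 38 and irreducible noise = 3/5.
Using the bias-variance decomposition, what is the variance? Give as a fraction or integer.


Total error = bias^2 + variance + irreducible noise. So variance = 541/10 - 38 - 3/5 = 31/2.

31/2


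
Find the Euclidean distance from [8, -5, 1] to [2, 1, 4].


d = sqrt(sum of squared differences). (8-2)^2=36, (-5-1)^2=36, (1-4)^2=9. Sum = 81.

9


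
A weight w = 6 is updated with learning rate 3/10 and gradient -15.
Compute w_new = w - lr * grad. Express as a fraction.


w_new = 6 - 3/10 * -15 = 6 - -9/2 = 21/2.

21/2


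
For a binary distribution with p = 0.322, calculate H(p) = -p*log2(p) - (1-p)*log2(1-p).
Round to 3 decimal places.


H = -0.322*log2(0.322) - 0.678*log2(0.678) = 0.907.

0.907


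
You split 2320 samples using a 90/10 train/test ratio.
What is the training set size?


Test set = 2320 * 10% = 232. Training set = 2320 - 232 = 2088.

2088


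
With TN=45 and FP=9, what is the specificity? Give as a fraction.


Specificity = TN / (TN + FP) = 45 / 54 = 5/6.

5/6


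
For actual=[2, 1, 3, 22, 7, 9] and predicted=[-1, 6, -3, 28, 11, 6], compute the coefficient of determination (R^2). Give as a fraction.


Mean(y) = 22/3. SS_res = 131. SS_tot = 916/3. R^2 = 1 - 131/(916/3) = 523/916.

523/916


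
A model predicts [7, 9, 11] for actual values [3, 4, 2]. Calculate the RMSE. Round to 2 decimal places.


MSE = 40.6667. RMSE = sqrt(40.6667) = 6.38.

6.38


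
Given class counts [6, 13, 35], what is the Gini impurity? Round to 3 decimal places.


Total = 54. Proportions: 6/54, 13/54, 35/54. sum(p_i^2) = 0.4904. Gini = 1 - 0.4904 = 0.5096, which rounds to 0.510.

0.510


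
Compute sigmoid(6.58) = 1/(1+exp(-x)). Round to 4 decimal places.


sigma(6.58) = 1/(1+e^(-6.58)) = 1/(1+0.001388) = 1/1.001388 = 0.9986.

0.9986


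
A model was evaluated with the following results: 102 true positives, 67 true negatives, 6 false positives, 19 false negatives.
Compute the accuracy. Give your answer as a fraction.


Accuracy = (TP + TN) / (TP + TN + FP + FN) = (102 + 67) / 194 = 169/194.

169/194


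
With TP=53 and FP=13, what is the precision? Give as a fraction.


Precision = TP / (TP + FP) = 53 / 66 = 53/66.

53/66


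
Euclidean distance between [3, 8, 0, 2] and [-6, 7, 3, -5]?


d = sqrt(sum of squared differences). (3--6)^2=81, (8-7)^2=1, (0-3)^2=9, (2--5)^2=49. Sum = 140.

sqrt(140)


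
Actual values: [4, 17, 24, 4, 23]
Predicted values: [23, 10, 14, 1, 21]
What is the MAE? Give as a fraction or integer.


MAE = (1/5) * (|4-23|=19 + |17-10|=7 + |24-14|=10 + |4-1|=3 + |23-21|=2). Sum = 41. MAE = 41/5.

41/5


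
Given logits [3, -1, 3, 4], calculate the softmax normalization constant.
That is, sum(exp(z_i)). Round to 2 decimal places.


Denom = e^3=20.0855 + e^-1=0.3679 + e^3=20.0855 + e^4=54.5982. Sum = 95.1371, which rounds to 95.14.

95.14


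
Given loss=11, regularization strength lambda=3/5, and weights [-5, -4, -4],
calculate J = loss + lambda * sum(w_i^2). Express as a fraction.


L2 sq norm = sum(w^2) = 57. J = 11 + 3/5 * 57 = 226/5.

226/5


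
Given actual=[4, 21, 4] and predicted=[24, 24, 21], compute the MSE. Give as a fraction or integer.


MSE = (1/3) * ((4-24)^2=400 + (21-24)^2=9 + (4-21)^2=289). Sum = 698. MSE = 698/3.

698/3


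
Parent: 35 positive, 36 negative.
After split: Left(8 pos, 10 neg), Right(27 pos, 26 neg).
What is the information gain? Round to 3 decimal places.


H(parent) = 0.9999. H(left) = 0.9911, H(right) = 0.9997. Weighted = (18/71)*0.9911 + (53/71)*0.9997 = 0.9975. IG = 0.9999 - 0.9975 = 0.0024, which rounds to 0.002.

0.002


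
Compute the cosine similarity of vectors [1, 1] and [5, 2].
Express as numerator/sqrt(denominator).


dot = 7. |a|^2 = 2, |b|^2 = 29. cos = 7/sqrt(58).

7/sqrt(58)


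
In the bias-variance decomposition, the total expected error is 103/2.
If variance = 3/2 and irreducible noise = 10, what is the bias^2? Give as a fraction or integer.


Total error = bias^2 + variance + irreducible noise. So bias^2 = 103/2 - 3/2 - 10 = 40.

40


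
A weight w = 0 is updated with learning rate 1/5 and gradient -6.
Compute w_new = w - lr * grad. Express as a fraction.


w_new = 0 - 1/5 * -6 = 0 - -6/5 = 6/5.

6/5


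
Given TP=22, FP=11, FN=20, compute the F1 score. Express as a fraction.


Precision = 22/33 = 2/3. Recall = 22/42 = 11/21. F1 = 2*P*R/(P+R) = 44/75.

44/75


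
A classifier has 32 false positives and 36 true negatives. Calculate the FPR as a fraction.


FPR = FP / (FP + TN) = 32 / 68 = 8/17.

8/17


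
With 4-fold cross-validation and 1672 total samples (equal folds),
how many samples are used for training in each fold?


Each validation fold has 1672/4 = 418 samples. Training set = 1672 - 418 = 1254.

1254


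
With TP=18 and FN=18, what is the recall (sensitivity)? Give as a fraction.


Recall = TP / (TP + FN) = 18 / 36 = 1/2.

1/2


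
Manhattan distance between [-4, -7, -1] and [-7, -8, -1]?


d = sum of absolute differences: |-4--7|=3 + |-7--8|=1 + |-1--1|=0 = 4.

4


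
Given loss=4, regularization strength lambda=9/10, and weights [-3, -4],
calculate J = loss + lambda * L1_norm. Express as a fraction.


L1 norm = sum(|w|) = 7. J = 4 + 9/10 * 7 = 103/10.

103/10


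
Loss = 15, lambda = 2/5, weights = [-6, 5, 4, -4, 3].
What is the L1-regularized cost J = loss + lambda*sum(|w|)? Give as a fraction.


L1 norm = sum(|w|) = 22. J = 15 + 2/5 * 22 = 119/5.

119/5


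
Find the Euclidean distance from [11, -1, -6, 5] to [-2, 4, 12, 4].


d = sqrt(sum of squared differences). (11--2)^2=169, (-1-4)^2=25, (-6-12)^2=324, (5-4)^2=1. Sum = 519.

sqrt(519)


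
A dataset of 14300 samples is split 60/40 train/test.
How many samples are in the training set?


Test set = 14300 * 40% = 5720. Training set = 14300 - 5720 = 8580.

8580


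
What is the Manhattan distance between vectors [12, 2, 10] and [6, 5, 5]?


d = sum of absolute differences: |12-6|=6 + |2-5|=3 + |10-5|=5 = 14.

14


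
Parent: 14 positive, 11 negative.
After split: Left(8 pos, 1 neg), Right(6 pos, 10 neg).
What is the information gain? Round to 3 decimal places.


H(parent) = 0.9896. H(left) = 0.5033, H(right) = 0.9544. Weighted = (9/25)*0.5033 + (16/25)*0.9544 = 0.7920. IG = 0.9896 - 0.7920 = 0.1976, which rounds to 0.198.

0.198


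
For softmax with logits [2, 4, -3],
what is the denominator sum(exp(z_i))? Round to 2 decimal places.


Denom = e^2=7.3891 + e^4=54.5982 + e^-3=0.0498. Sum = 62.0371, which rounds to 62.04.

62.04


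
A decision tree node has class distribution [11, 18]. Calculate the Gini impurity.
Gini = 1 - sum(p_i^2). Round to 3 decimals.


Total = 29. Proportions: 11/29, 18/29. sum(p_i^2) = 0.5291. Gini = 1 - 0.5291 = 0.4709, which rounds to 0.471.

0.471


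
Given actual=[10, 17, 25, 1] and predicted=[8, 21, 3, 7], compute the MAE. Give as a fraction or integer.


MAE = (1/4) * (|10-8|=2 + |17-21|=4 + |25-3|=22 + |1-7|=6). Sum = 34. MAE = 17/2.

17/2


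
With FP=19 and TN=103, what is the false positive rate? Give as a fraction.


FPR = FP / (FP + TN) = 19 / 122 = 19/122.

19/122


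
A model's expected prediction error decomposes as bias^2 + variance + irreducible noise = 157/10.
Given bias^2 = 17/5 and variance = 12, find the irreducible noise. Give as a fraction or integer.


Total error = bias^2 + variance + irreducible noise. So irreducible noise = 157/10 - 17/5 - 12 = 3/10.

3/10


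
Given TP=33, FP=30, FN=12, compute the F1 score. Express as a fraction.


Precision = 33/63 = 11/21. Recall = 33/45 = 11/15. F1 = 2*P*R/(P+R) = 11/18.

11/18


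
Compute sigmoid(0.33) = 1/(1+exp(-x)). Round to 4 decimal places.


sigma(0.33) = 1/(1+e^(-0.33)) = 1/(1+0.718924) = 1/1.718924 = 0.5818.

0.5818


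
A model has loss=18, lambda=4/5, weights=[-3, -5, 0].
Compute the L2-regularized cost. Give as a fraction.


L2 sq norm = sum(w^2) = 34. J = 18 + 4/5 * 34 = 226/5.

226/5


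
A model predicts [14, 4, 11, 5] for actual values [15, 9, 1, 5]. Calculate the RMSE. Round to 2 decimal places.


MSE = 31.5000. RMSE = sqrt(31.5000) = 5.61.

5.61


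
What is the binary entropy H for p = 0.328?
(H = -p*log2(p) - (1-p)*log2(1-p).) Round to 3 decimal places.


H = -0.328*log2(0.328) - 0.672*log2(0.672) = 0.913.

0.913


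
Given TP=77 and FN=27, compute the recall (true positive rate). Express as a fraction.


Recall = TP / (TP + FN) = 77 / 104 = 77/104.

77/104


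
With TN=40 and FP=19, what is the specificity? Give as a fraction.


Specificity = TN / (TN + FP) = 40 / 59 = 40/59.

40/59


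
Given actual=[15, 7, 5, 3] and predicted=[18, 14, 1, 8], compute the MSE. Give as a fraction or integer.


MSE = (1/4) * ((15-18)^2=9 + (7-14)^2=49 + (5-1)^2=16 + (3-8)^2=25). Sum = 99. MSE = 99/4.

99/4


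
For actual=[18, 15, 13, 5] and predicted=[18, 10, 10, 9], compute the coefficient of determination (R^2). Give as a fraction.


Mean(y) = 51/4. SS_res = 50. SS_tot = 371/4. R^2 = 1 - 50/(371/4) = 171/371.

171/371


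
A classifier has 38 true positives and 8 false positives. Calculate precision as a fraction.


Precision = TP / (TP + FP) = 38 / 46 = 19/23.

19/23


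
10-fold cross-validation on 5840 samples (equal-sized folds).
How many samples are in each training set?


Each validation fold has 5840/10 = 584 samples. Training set = 5840 - 584 = 5256.

5256


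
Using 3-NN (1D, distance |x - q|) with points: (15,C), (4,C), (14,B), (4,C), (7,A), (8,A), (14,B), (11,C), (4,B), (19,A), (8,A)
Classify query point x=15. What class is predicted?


Distances: |15-15|=0, |4-15|=11, |14-15|=1, |4-15|=11, |7-15|=8, |8-15|=7, |14-15|=1, |11-15|=4, |4-15|=11, |19-15|=4, |8-15|=7. 3 nearest: (15,C), (14,B), (14,B). Counts: {'C': 1, 'B': 2}. Majority class: B.

B


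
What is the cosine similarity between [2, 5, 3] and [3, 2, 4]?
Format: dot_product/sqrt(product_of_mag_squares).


dot = 28. |a|^2 = 38, |b|^2 = 29. cos = 28/sqrt(1102).

28/sqrt(1102)


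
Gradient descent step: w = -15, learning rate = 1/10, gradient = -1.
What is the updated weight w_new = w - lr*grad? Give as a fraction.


w_new = -15 - 1/10 * -1 = -15 - -1/10 = -149/10.

-149/10


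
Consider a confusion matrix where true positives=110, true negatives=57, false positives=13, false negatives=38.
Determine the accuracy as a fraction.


Accuracy = (TP + TN) / (TP + TN + FP + FN) = (110 + 57) / 218 = 167/218.

167/218


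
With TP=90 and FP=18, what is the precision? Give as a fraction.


Precision = TP / (TP + FP) = 90 / 108 = 5/6.

5/6


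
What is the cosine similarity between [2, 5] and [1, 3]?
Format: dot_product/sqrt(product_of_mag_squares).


dot = 17. |a|^2 = 29, |b|^2 = 10. cos = 17/sqrt(290).

17/sqrt(290)


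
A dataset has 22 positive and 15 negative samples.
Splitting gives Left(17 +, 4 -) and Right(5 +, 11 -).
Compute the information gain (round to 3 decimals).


H(parent) = 0.9740. H(left) = 0.7025, H(right) = 0.8960. Weighted = (21/37)*0.7025 + (16/37)*0.8960 = 0.7862. IG = 0.9740 - 0.7862 = 0.1878, which rounds to 0.188.

0.188


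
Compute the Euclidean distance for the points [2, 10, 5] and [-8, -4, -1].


d = sqrt(sum of squared differences). (2--8)^2=100, (10--4)^2=196, (5--1)^2=36. Sum = 332.

sqrt(332)


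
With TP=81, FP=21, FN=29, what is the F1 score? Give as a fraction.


Precision = 81/102 = 27/34. Recall = 81/110 = 81/110. F1 = 2*P*R/(P+R) = 81/106.

81/106


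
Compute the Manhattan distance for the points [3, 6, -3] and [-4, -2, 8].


d = sum of absolute differences: |3--4|=7 + |6--2|=8 + |-3-8|=11 = 26.

26


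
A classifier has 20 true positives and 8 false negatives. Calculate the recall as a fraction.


Recall = TP / (TP + FN) = 20 / 28 = 5/7.

5/7


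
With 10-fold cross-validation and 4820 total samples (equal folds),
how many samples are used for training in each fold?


Each validation fold has 4820/10 = 482 samples. Training set = 4820 - 482 = 4338.

4338


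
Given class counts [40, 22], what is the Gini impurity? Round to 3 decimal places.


Total = 62. Proportions: 40/62, 22/62. sum(p_i^2) = 0.5421. Gini = 1 - 0.5421 = 0.4579, which rounds to 0.458.

0.458


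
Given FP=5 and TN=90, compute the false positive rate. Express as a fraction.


FPR = FP / (FP + TN) = 5 / 95 = 1/19.

1/19


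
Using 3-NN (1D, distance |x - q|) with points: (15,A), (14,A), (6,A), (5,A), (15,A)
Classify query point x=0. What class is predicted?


Distances: |15-0|=15, |14-0|=14, |6-0|=6, |5-0|=5, |15-0|=15. 3 nearest: (5,A), (6,A), (14,A). Counts: {'A': 3}. Majority class: A.

A


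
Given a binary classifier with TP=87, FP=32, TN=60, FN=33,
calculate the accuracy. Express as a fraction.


Accuracy = (TP + TN) / (TP + TN + FP + FN) = (87 + 60) / 212 = 147/212.

147/212


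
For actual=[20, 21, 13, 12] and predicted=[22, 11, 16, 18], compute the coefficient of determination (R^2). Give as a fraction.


Mean(y) = 33/2. SS_res = 149. SS_tot = 65. R^2 = 1 - 149/(65) = -84/65.

-84/65


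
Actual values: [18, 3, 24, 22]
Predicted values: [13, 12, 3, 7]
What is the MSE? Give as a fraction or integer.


MSE = (1/4) * ((18-13)^2=25 + (3-12)^2=81 + (24-3)^2=441 + (22-7)^2=225). Sum = 772. MSE = 193.

193


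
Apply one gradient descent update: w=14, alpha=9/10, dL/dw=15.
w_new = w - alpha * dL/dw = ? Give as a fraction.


w_new = 14 - 9/10 * 15 = 14 - 27/2 = 1/2.

1/2


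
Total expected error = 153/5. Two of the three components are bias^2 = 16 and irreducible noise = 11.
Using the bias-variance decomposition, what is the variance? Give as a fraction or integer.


Total error = bias^2 + variance + irreducible noise. So variance = 153/5 - 16 - 11 = 18/5.

18/5


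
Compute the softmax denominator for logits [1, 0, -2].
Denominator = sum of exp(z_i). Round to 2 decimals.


Denom = e^1=2.7183 + e^0=1.0000 + e^-2=0.1353. Sum = 3.8536, which rounds to 3.85.

3.85


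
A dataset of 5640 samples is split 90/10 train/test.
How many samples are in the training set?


Test set = 5640 * 10% = 564. Training set = 5640 - 564 = 5076.

5076


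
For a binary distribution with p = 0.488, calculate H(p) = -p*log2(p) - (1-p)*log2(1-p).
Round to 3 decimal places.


H = -0.488*log2(0.488) - 0.512*log2(0.512) = 1.000.

1.000


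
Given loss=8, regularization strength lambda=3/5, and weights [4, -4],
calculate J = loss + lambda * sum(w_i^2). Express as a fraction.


L2 sq norm = sum(w^2) = 32. J = 8 + 3/5 * 32 = 136/5.

136/5


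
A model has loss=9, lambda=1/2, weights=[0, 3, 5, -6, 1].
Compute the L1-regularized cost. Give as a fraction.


L1 norm = sum(|w|) = 15. J = 9 + 1/2 * 15 = 33/2.

33/2


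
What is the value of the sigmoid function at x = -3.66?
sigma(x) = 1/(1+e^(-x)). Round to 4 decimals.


sigma(-3.66) = 1/(1+e^(3.66)) = 1/(1+38.861343) = 1/39.861343 = 0.0251.

0.0251


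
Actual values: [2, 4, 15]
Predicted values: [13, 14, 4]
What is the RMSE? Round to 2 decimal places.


MSE = 114.0000. RMSE = sqrt(114.0000) = 10.68.

10.68


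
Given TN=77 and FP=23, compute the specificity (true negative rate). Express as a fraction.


Specificity = TN / (TN + FP) = 77 / 100 = 77/100.

77/100


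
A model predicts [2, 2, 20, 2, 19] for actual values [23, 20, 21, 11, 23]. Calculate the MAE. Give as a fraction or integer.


MAE = (1/5) * (|23-2|=21 + |20-2|=18 + |21-20|=1 + |11-2|=9 + |23-19|=4). Sum = 53. MAE = 53/5.

53/5


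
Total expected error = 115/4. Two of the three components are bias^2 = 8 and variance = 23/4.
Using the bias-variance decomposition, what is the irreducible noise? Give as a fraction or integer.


Total error = bias^2 + variance + irreducible noise. So irreducible noise = 115/4 - 8 - 23/4 = 15.

15


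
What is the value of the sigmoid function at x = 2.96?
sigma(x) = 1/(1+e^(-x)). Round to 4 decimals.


sigma(2.96) = 1/(1+e^(-2.96)) = 1/(1+0.051819) = 1/1.051819 = 0.9507.

0.9507


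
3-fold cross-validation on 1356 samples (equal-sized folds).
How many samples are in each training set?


Each validation fold has 1356/3 = 452 samples. Training set = 1356 - 452 = 904.

904


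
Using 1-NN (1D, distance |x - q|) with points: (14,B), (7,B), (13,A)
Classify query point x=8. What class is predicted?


Distances: |14-8|=6, |7-8|=1, |13-8|=5. 1 nearest: (7,B). Counts: {'B': 1}. Majority class: B.

B


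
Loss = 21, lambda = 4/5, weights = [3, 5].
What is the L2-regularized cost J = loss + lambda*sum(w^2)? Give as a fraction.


L2 sq norm = sum(w^2) = 34. J = 21 + 4/5 * 34 = 241/5.

241/5


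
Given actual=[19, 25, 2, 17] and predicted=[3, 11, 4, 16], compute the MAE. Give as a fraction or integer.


MAE = (1/4) * (|19-3|=16 + |25-11|=14 + |2-4|=2 + |17-16|=1). Sum = 33. MAE = 33/4.

33/4


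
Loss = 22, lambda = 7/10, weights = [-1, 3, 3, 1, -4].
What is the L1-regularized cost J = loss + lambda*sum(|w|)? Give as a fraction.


L1 norm = sum(|w|) = 12. J = 22 + 7/10 * 12 = 152/5.

152/5


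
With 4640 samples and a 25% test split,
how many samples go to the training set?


Test set = 4640 * 25% = 1160. Training set = 4640 - 1160 = 3480.

3480


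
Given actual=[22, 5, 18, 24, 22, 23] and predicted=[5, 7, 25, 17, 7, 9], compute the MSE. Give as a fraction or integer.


MSE = (1/6) * ((22-5)^2=289 + (5-7)^2=4 + (18-25)^2=49 + (24-17)^2=49 + (22-7)^2=225 + (23-9)^2=196). Sum = 812. MSE = 406/3.

406/3


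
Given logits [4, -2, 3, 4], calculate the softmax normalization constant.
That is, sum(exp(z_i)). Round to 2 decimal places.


Denom = e^4=54.5982 + e^-2=0.1353 + e^3=20.0855 + e^4=54.5982. Sum = 129.4172, which rounds to 129.42.

129.42


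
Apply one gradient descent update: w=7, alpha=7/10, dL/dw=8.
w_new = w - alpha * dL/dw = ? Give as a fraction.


w_new = 7 - 7/10 * 8 = 7 - 28/5 = 7/5.

7/5


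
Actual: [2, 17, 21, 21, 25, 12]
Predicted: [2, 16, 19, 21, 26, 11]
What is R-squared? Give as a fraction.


Mean(y) = 49/3. SS_res = 7. SS_tot = 1030/3. R^2 = 1 - 7/(1030/3) = 1009/1030.

1009/1030


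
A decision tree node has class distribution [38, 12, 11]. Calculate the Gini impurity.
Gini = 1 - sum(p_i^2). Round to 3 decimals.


Total = 61. Proportions: 38/61, 12/61, 11/61. sum(p_i^2) = 0.4593. Gini = 1 - 0.4593 = 0.5407, which rounds to 0.541.

0.541


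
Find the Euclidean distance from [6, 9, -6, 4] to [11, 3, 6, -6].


d = sqrt(sum of squared differences). (6-11)^2=25, (9-3)^2=36, (-6-6)^2=144, (4--6)^2=100. Sum = 305.

sqrt(305)


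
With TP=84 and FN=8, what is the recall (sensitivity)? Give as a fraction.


Recall = TP / (TP + FN) = 84 / 92 = 21/23.

21/23


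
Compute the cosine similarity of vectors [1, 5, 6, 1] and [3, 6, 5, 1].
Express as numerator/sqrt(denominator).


dot = 64. |a|^2 = 63, |b|^2 = 71. cos = 64/sqrt(4473).

64/sqrt(4473)


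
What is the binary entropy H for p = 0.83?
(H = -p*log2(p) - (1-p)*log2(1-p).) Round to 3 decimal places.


H = -0.83*log2(0.83) - 0.17*log2(0.17) = 0.658.

0.658
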